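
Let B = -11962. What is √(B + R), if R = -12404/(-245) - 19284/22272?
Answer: I*√785426216995/8120 ≈ 109.14*I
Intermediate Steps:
R = 3232587/64960 (R = -12404*(-1/245) - 19284*1/22272 = 1772/35 - 1607/1856 = 3232587/64960 ≈ 49.763)
√(B + R) = √(-11962 + 3232587/64960) = √(-773818933/64960) = I*√785426216995/8120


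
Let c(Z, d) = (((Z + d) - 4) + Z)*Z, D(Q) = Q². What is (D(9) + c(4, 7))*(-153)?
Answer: -19125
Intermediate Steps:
c(Z, d) = Z*(-4 + d + 2*Z) (c(Z, d) = ((-4 + Z + d) + Z)*Z = (-4 + d + 2*Z)*Z = Z*(-4 + d + 2*Z))
(D(9) + c(4, 7))*(-153) = (9² + 4*(-4 + 7 + 2*4))*(-153) = (81 + 4*(-4 + 7 + 8))*(-153) = (81 + 4*11)*(-153) = (81 + 44)*(-153) = 125*(-153) = -19125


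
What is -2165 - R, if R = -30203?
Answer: 28038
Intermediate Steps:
-2165 - R = -2165 - 1*(-30203) = -2165 + 30203 = 28038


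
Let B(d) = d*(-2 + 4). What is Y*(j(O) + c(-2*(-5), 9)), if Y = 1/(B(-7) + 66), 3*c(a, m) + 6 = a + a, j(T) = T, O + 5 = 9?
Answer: 1/6 ≈ 0.16667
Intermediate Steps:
O = 4 (O = -5 + 9 = 4)
c(a, m) = -2 + 2*a/3 (c(a, m) = -2 + (a + a)/3 = -2 + (2*a)/3 = -2 + 2*a/3)
B(d) = 2*d (B(d) = d*2 = 2*d)
Y = 1/52 (Y = 1/(2*(-7) + 66) = 1/(-14 + 66) = 1/52 ≈ 0.019231)
Y*(j(O) + c(-2*(-5), 9)) = (4 + (-2 + 2*(-2*(-5))/3))/52 = (4 + (-2 + (2/3)*10))/52 = (4 + (-2 + 20/3))/52 = (4 + 14/3)/52 = (1/52)*(26/3) = 1/6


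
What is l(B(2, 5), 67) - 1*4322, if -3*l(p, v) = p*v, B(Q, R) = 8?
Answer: -13502/3 ≈ -4500.7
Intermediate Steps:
l(p, v) = -p*v/3
l(B(2, 5), 67) - 1*4322 = -⅓*8*67 - 1*4322 = -536/3 - 4322 = -13502/3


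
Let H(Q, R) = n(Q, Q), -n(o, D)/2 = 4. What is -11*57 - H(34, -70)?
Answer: -619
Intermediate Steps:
n(o, D) = -8 (n(o, D) = -2*4 = -8)
H(Q, R) = -8
-11*57 - H(34, -70) = -11*57 - 1*(-8) = -627 + 8 = -619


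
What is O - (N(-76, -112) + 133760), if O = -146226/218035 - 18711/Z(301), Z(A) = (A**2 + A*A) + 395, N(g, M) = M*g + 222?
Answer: -5642009586881937/39594501895 ≈ -1.4249e+5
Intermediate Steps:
N(g, M) = 222 + M*g
Z(A) = 395 + 2*A**2 (Z(A) = (A**2 + A**2) + 395 = 2*A**2 + 395 = 395 + 2*A**2)
O = -30633855807/39594501895 (O = -146226/218035 - 18711/(395 + 2*301**2) = -146226*1/218035 - 18711/(395 + 2*90601) = -146226/218035 - 18711/(395 + 181202) = -146226/218035 - 18711/181597 = -30633855807/39594501895 ≈ -0.77369)
O - (N(-76, -112) + 133760) = -30633855807/39594501895 - ((222 - 112*(-76)) + 133760) = -30633855807/39594501895 - ((222 + 8512) + 133760) = -30633855807/39594501895 - (8734 + 133760) = -30633855807/39594501895 - 1*142494 = -30633855807/39594501895 - 142494 = -5642009586881937/39594501895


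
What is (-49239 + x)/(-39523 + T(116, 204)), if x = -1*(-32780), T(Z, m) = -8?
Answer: 16459/39531 ≈ 0.41636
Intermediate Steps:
x = 32780
(-49239 + x)/(-39523 + T(116, 204)) = (-49239 + 32780)/(-39523 - 8) = -16459/(-39531) = -16459*(-1/39531) = 16459/39531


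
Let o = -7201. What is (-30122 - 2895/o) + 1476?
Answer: -206276951/7201 ≈ -28646.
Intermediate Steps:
(-30122 - 2895/o) + 1476 = (-30122 - 2895/(-7201)) + 1476 = (-30122 - 2895*(-1/7201)) + 1476 = (-30122 + 2895/7201) + 1476 = -216905627/7201 + 1476 = -206276951/7201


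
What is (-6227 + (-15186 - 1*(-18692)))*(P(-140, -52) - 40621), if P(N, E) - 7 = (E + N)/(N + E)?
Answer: 110507973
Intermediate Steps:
P(N, E) = 8 (P(N, E) = 7 + (E + N)/(N + E) = 7 + (E + N)/(E + N) = 7 + 1 = 8)
(-6227 + (-15186 - 1*(-18692)))*(P(-140, -52) - 40621) = (-6227 + (-15186 - 1*(-18692)))*(8 - 40621) = (-6227 + (-15186 + 18692))*(-40613) = (-6227 + 3506)*(-40613) = -2721*(-40613) = 110507973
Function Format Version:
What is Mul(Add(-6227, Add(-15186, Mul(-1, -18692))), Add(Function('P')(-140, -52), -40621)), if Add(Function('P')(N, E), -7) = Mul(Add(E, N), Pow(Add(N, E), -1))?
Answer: 110507973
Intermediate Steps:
Function('P')(N, E) = 8 (Function('P')(N, E) = Add(7, Mul(Add(E, N), Pow(Add(N, E), -1))) = Add(7, Mul(Add(E, N), Pow(Add(E, N), -1))) = Add(7, 1) = 8)
Mul(Add(-6227, Add(-15186, Mul(-1, -18692))), Add(Function('P')(-140, -52), -40621)) = Mul(Add(-6227, Add(-15186, Mul(-1, -18692))), Add(8, -40621)) = Mul(Add(-6227, Add(-15186, 18692)), -40613) = Mul(Add(-6227, 3506), -40613) = Mul(-2721, -40613) = 110507973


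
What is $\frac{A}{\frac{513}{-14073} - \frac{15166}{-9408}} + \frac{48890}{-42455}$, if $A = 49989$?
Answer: $\frac{9365916305084054}{295210579279} \approx 31726.0$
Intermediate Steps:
$\frac{A}{\frac{513}{-14073} - \frac{15166}{-9408}} + \frac{48890}{-42455} = \frac{49989}{\frac{513}{-14073} - \frac{15166}{-9408}} + \frac{48890}{-42455} = \frac{49989}{513 \left(- \frac{1}{14073}\right) - - \frac{7583}{4704}} + 48890 \left(- \frac{1}{42455}\right) = \frac{49989}{- \frac{171}{4691} + \frac{7583}{4704}} - \frac{9778}{8491} = \frac{49989}{\frac{34767469}{22066464}} - \frac{9778}{8491} = 49989 \cdot \frac{22066464}{34767469} - \frac{9778}{8491} = \frac{1103080468896}{34767469} - \frac{9778}{8491} = \frac{9365916305084054}{295210579279}$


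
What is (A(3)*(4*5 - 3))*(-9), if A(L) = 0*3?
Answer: 0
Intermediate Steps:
A(L) = 0
(A(3)*(4*5 - 3))*(-9) = (0*(4*5 - 3))*(-9) = (0*(20 - 3))*(-9) = (0*17)*(-9) = 0*(-9) = 0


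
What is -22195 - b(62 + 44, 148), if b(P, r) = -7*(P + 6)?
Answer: -21411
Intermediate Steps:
b(P, r) = -42 - 7*P (b(P, r) = -7*(6 + P) = -42 - 7*P)
-22195 - b(62 + 44, 148) = -22195 - (-42 - 7*(62 + 44)) = -22195 - (-42 - 7*106) = -22195 - (-42 - 742) = -22195 - 1*(-784) = -22195 + 784 = -21411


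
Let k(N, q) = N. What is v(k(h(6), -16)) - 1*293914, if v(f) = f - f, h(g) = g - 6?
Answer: -293914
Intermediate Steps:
h(g) = -6 + g
v(f) = 0
v(k(h(6), -16)) - 1*293914 = 0 - 1*293914 = 0 - 293914 = -293914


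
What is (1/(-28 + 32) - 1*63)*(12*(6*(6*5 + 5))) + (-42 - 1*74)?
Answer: -158246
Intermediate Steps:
(1/(-28 + 32) - 1*63)*(12*(6*(6*5 + 5))) + (-42 - 1*74) = (1/4 - 63)*(12*(6*(30 + 5))) + (-42 - 74) = (1/4 - 63)*(12*(6*35)) - 116 = -753*210 - 116 = -251/4*2520 - 116 = -158130 - 116 = -158246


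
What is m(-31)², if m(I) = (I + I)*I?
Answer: 3694084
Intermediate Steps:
m(I) = 2*I² (m(I) = (2*I)*I = 2*I²)
m(-31)² = (2*(-31)²)² = (2*961)² = 1922² = 3694084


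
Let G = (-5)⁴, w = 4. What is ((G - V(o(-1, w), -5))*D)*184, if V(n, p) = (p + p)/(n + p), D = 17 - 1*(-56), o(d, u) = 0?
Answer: 8368136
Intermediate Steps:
D = 73 (D = 17 + 56 = 73)
V(n, p) = 2*p/(n + p) (V(n, p) = (2*p)/(n + p) = 2*p/(n + p))
G = 625
((G - V(o(-1, w), -5))*D)*184 = ((625 - 2*(-5)/(0 - 5))*73)*184 = ((625 - 2*(-5)/(-5))*73)*184 = ((625 - 2*(-5)*(-1)/5)*73)*184 = ((625 - 1*2)*73)*184 = ((625 - 2)*73)*184 = (623*73)*184 = 45479*184 = 8368136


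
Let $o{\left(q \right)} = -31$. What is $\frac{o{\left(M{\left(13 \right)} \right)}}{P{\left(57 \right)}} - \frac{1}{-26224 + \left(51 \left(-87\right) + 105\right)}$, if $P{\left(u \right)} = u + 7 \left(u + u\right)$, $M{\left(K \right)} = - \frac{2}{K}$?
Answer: $- \frac{946381}{26125380} \approx -0.036225$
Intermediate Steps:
$P{\left(u \right)} = 15 u$ ($P{\left(u \right)} = u + 7 \cdot 2 u = u + 14 u = 15 u$)
$\frac{o{\left(M{\left(13 \right)} \right)}}{P{\left(57 \right)}} - \frac{1}{-26224 + \left(51 \left(-87\right) + 105\right)} = - \frac{31}{15 \cdot 57} - \frac{1}{-26224 + \left(51 \left(-87\right) + 105\right)} = - \frac{31}{855} - \frac{1}{-26224 + \left(-4437 + 105\right)} = \left(-31\right) \frac{1}{855} - \frac{1}{-26224 - 4332} = - \frac{31}{855} - \frac{1}{-30556} = - \frac{31}{855} - - \frac{1}{30556} = - \frac{31}{855} + \frac{1}{30556} = - \frac{946381}{26125380}$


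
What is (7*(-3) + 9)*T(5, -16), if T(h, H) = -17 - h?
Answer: 264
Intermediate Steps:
(7*(-3) + 9)*T(5, -16) = (7*(-3) + 9)*(-17 - 1*5) = (-21 + 9)*(-17 - 5) = -12*(-22) = 264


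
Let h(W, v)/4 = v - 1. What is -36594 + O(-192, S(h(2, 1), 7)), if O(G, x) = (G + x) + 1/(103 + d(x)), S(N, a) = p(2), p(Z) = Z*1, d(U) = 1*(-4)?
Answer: -3641615/99 ≈ -36784.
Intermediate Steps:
h(W, v) = -4 + 4*v (h(W, v) = 4*(v - 1) = 4*(-1 + v) = -4 + 4*v)
d(U) = -4
p(Z) = Z
S(N, a) = 2
O(G, x) = 1/99 + G + x (O(G, x) = (G + x) + 1/(103 - 4) = (G + x) + 1/99 = 1/99 + G + x)
-36594 + O(-192, S(h(2, 1), 7)) = -36594 + (1/99 - 192 + 2) = -36594 - 18809/99 = -3641615/99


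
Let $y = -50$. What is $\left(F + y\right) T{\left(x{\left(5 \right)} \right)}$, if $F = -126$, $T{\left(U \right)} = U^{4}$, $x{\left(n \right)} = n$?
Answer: $-110000$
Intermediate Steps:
$\left(F + y\right) T{\left(x{\left(5 \right)} \right)} = \left(-126 - 50\right) 5^{4} = \left(-176\right) 625 = -110000$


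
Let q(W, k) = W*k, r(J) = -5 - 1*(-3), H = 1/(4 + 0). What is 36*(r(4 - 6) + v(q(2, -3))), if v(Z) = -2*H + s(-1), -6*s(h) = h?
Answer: -84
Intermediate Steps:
H = ¼ (H = 1/4 = ¼ ≈ 0.25000)
s(h) = -h/6
r(J) = -2 (r(J) = -5 + 3 = -2)
v(Z) = -⅓ (v(Z) = -2*¼ - ⅙*(-1) = -½ + ⅙ = -⅓)
36*(r(4 - 6) + v(q(2, -3))) = 36*(-2 - ⅓) = 36*(-7/3) = -84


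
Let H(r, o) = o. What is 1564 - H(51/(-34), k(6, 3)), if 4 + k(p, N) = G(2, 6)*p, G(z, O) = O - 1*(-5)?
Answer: 1502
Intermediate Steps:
G(z, O) = 5 + O (G(z, O) = O + 5 = 5 + O)
k(p, N) = -4 + 11*p (k(p, N) = -4 + (5 + 6)*p = -4 + 11*p)
1564 - H(51/(-34), k(6, 3)) = 1564 - (-4 + 11*6) = 1564 - (-4 + 66) = 1564 - 1*62 = 1564 - 62 = 1502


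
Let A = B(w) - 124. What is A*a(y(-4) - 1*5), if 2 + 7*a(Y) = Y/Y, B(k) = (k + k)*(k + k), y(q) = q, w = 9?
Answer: -200/7 ≈ -28.571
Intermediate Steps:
B(k) = 4*k**2 (B(k) = (2*k)*(2*k) = 4*k**2)
A = 200 (A = 4*9**2 - 124 = 4*81 - 124 = 324 - 124 = 200)
a(Y) = -1/7 (a(Y) = -2/7 + (Y/Y)/7 = -2/7 + (1/7)*1 = -2/7 + 1/7 = -1/7)
A*a(y(-4) - 1*5) = 200*(-1/7) = -200/7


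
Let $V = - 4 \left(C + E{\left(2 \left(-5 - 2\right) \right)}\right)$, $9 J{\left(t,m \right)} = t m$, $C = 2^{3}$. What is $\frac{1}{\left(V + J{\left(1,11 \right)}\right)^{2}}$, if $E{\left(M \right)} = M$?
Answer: $\frac{81}{51529} \approx 0.0015719$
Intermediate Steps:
$C = 8$
$J{\left(t,m \right)} = \frac{m t}{9}$ ($J{\left(t,m \right)} = \frac{t m}{9} = \frac{m t}{9}$)
$V = 24$ ($V = - 4 \left(8 + 2 \left(-5 - 2\right)\right) = - 4 \left(8 + 2 \left(-7\right)\right) = - 4 \left(8 - 14\right) = \left(-4\right) \left(-6\right) = 24$)
$\frac{1}{\left(V + J{\left(1,11 \right)}\right)^{2}} = \frac{1}{\left(24 + \frac{1}{9} \cdot 11 \cdot 1\right)^{2}} = \frac{1}{\left(24 + \frac{11}{9}\right)^{2}} = \frac{1}{\left(\frac{227}{9}\right)^{2}} = \frac{1}{\frac{51529}{81}} = \frac{81}{51529}$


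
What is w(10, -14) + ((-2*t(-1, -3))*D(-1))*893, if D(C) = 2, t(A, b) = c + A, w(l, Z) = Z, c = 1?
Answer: -14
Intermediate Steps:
t(A, b) = 1 + A
w(10, -14) + ((-2*t(-1, -3))*D(-1))*893 = -14 + (-2*(1 - 1)*2)*893 = -14 + (-2*0*2)*893 = -14 + (0*2)*893 = -14 + 0*893 = -14 + 0 = -14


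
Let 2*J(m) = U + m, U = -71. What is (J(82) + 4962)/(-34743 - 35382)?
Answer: -1987/28050 ≈ -0.070838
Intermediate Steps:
J(m) = -71/2 + m/2 (J(m) = (-71 + m)/2 = -71/2 + m/2)
(J(82) + 4962)/(-34743 - 35382) = ((-71/2 + (½)*82) + 4962)/(-34743 - 35382) = ((-71/2 + 41) + 4962)/(-70125) = (11/2 + 4962)*(-1/70125) = (9935/2)*(-1/70125) = -1987/28050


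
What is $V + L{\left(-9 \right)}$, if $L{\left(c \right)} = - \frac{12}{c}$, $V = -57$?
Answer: $- \frac{167}{3} \approx -55.667$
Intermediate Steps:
$V + L{\left(-9 \right)} = -57 - \frac{12}{-9} = -57 - - \frac{4}{3} = -57 + \frac{4}{3} = - \frac{167}{3}$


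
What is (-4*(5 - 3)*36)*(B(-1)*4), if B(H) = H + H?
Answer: 2304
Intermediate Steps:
B(H) = 2*H
(-4*(5 - 3)*36)*(B(-1)*4) = (-4*(5 - 3)*36)*((2*(-1))*4) = (-4*2*36)*(-2*4) = -8*36*(-8) = -288*(-8) = 2304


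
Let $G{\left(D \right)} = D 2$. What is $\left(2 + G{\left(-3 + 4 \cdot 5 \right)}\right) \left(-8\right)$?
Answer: $-288$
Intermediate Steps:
$G{\left(D \right)} = 2 D$
$\left(2 + G{\left(-3 + 4 \cdot 5 \right)}\right) \left(-8\right) = \left(2 + 2 \left(-3 + 4 \cdot 5\right)\right) \left(-8\right) = \left(2 + 2 \left(-3 + 20\right)\right) \left(-8\right) = \left(2 + 2 \cdot 17\right) \left(-8\right) = \left(2 + 34\right) \left(-8\right) = 36 \left(-8\right) = -288$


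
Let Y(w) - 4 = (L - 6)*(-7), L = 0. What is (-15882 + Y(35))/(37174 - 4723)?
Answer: -15836/32451 ≈ -0.48800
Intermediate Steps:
Y(w) = 46 (Y(w) = 4 + (0 - 6)*(-7) = 4 - 6*(-7) = 4 + 42 = 46)
(-15882 + Y(35))/(37174 - 4723) = (-15882 + 46)/(37174 - 4723) = -15836/32451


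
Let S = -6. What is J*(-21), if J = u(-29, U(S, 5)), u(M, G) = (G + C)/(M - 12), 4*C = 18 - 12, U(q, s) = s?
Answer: 273/82 ≈ 3.3293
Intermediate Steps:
C = 3/2 (C = (18 - 12)/4 = (¼)*6 = 3/2 ≈ 1.5000)
u(M, G) = (3/2 + G)/(-12 + M) (u(M, G) = (G + 3/2)/(M - 12) = (3/2 + G)/(-12 + M))
J = -13/82 (J = (3/2 + 5)/(-12 - 29) = (13/2)/(-41) = -1/41*13/2 = -13/82 ≈ -0.15854)
J*(-21) = -13/82*(-21) = 273/82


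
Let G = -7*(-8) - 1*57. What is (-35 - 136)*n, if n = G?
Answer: 171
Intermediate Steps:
G = -1 (G = 56 - 57 = -1)
n = -1
(-35 - 136)*n = (-35 - 136)*(-1) = -171*(-1) = 171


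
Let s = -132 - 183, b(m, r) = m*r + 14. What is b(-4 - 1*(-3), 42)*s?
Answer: 8820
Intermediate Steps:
b(m, r) = 14 + m*r
s = -315
b(-4 - 1*(-3), 42)*s = (14 + (-4 - 1*(-3))*42)*(-315) = (14 + (-4 + 3)*42)*(-315) = (14 - 1*42)*(-315) = (14 - 42)*(-315) = -28*(-315) = 8820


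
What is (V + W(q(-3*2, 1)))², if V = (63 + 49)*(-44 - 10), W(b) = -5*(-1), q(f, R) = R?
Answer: 36517849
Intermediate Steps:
W(b) = 5
V = -6048 (V = 112*(-54) = -6048)
(V + W(q(-3*2, 1)))² = (-6048 + 5)² = (-6043)² = 36517849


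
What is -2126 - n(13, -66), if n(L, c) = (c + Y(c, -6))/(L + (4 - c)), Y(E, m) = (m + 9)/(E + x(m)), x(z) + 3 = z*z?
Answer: -1940311/913 ≈ -2125.2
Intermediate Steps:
x(z) = -3 + z**2 (x(z) = -3 + z*z = -3 + z**2)
Y(E, m) = (9 + m)/(-3 + E + m**2) (Y(E, m) = (m + 9)/(E + (-3 + m**2)) = (9 + m)/(-3 + E + m**2))
n(L, c) = (c + 3/(33 + c))/(4 + L - c) (n(L, c) = (c + (9 - 6)/(-3 + c + (-6)**2))/(L + (4 - c)) = (c + 3/(-3 + c + 36))/(4 + L - c) = (c + 3/(33 + c))/(4 + L - c))
-2126 - n(13, -66) = -2126 - (3 - 66*(33 - 66))/((33 - 66)*(4 + 13 - 1*(-66))) = -2126 - (3 - 66*(-33))/((-33)*(4 + 13 + 66)) = -2126 - (-1)*(3 + 2178)/(33*83) = -2126 - (-1)*2181/(33*83) = -2126 - 1*(-727/913) = -2126 + 727/913 = -1940311/913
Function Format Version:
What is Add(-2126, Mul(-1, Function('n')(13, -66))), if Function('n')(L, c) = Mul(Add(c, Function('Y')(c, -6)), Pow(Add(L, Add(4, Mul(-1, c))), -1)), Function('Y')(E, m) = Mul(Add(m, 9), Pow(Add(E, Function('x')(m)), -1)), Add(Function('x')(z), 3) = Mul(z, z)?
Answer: Rational(-1940311, 913) ≈ -2125.2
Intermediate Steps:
Function('x')(z) = Add(-3, Pow(z, 2)) (Function('x')(z) = Add(-3, Mul(z, z)) = Add(-3, Pow(z, 2)))
Function('Y')(E, m) = Mul(Pow(Add(-3, E, Pow(m, 2)), -1), Add(9, m)) (Function('Y')(E, m) = Mul(Add(m, 9), Pow(Add(E, Add(-3, Pow(m, 2))), -1)) = Mul(Add(9, m), Pow(Add(-3, E, Pow(m, 2)), -1)) = Mul(Pow(Add(-3, E, Pow(m, 2)), -1), Add(9, m)))
Function('n')(L, c) = Mul(Pow(Add(4, L, Mul(-1, c)), -1), Add(c, Mul(3, Pow(Add(33, c), -1)))) (Function('n')(L, c) = Mul(Add(c, Mul(Pow(Add(-3, c, Pow(-6, 2)), -1), Add(9, -6))), Pow(Add(L, Add(4, Mul(-1, c))), -1)) = Mul(Add(c, Mul(Pow(Add(-3, c, 36), -1), 3)), Pow(Add(4, L, Mul(-1, c)), -1)) = Mul(Add(c, Mul(Pow(Add(33, c), -1), 3)), Pow(Add(4, L, Mul(-1, c)), -1)) = Mul(Add(c, Mul(3, Pow(Add(33, c), -1))), Pow(Add(4, L, Mul(-1, c)), -1)) = Mul(Pow(Add(4, L, Mul(-1, c)), -1), Add(c, Mul(3, Pow(Add(33, c), -1)))))
Add(-2126, Mul(-1, Function('n')(13, -66))) = Add(-2126, Mul(-1, Mul(Pow(Add(33, -66), -1), Pow(Add(4, 13, Mul(-1, -66)), -1), Add(3, Mul(-66, Add(33, -66)))))) = Add(-2126, Mul(-1, Mul(Pow(-33, -1), Pow(Add(4, 13, 66), -1), Add(3, Mul(-66, -33))))) = Add(-2126, Mul(-1, Mul(Rational(-1, 33), Pow(83, -1), Add(3, 2178)))) = Add(-2126, Mul(-1, Mul(Rational(-1, 33), Rational(1, 83), 2181))) = Add(-2126, Mul(-1, Rational(-727, 913))) = Add(-2126, Rational(727, 913)) = Rational(-1940311, 913)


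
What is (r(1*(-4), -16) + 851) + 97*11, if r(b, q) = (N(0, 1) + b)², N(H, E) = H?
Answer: 1934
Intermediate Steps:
r(b, q) = b² (r(b, q) = (0 + b)² = b²)
(r(1*(-4), -16) + 851) + 97*11 = ((1*(-4))² + 851) + 97*11 = ((-4)² + 851) + 1067 = (16 + 851) + 1067 = 867 + 1067 = 1934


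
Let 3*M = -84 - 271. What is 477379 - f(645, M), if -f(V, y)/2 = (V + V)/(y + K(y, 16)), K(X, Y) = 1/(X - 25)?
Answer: 72872872561/152659 ≈ 4.7736e+5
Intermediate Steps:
M = -355/3 (M = (-84 - 271)/3 = (1/3)*(-355) = -355/3 ≈ -118.33)
K(X, Y) = 1/(-25 + X)
f(V, y) = -4*V/(y + 1/(-25 + y)) (f(V, y) = -2*(V + V)/(y + 1/(-25 + y)) = -2*2*V/(y + 1/(-25 + y)) = -4*V/(y + 1/(-25 + y)))
477379 - f(645, M) = 477379 - (-4)*645*(-25 - 355/3)/(1 - 355*(-25 - 355/3)/3) = 477379 - (-4)*645*(-430)/((1 - 355/3*(-430/3))*3) = 477379 - (-4)*645*(-430)/((1 + 152650/9)*3) = 477379 - (-4)*645*(-430)/(152659/9*3) = 477379 - (-4)*645*9*(-430)/(152659*3) = 477379 - 1*3328200/152659 = 477379 - 3328200/152659 = 72872872561/152659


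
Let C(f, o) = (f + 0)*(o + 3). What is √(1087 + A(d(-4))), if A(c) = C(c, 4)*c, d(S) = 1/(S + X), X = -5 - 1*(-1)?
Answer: 55*√23/8 ≈ 32.971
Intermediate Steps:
X = -4 (X = -5 + 1 = -4)
C(f, o) = f*(3 + o)
d(S) = 1/(-4 + S) (d(S) = 1/(S - 4) = 1/(-4 + S))
A(c) = 7*c² (A(c) = (c*(3 + 4))*c = (c*7)*c = (7*c)*c = 7*c²)
√(1087 + A(d(-4))) = √(1087 + 7*(1/(-4 - 4))²) = √(1087 + 7*(1/(-8))²) = √(1087 + 7*(-⅛)²) = √(1087 + 7*(1/64)) = √(1087 + 7/64) = √(69575/64) = 55*√23/8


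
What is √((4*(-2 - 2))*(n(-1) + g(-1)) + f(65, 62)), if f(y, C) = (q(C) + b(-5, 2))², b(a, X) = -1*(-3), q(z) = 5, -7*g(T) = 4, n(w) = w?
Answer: 4*√273/7 ≈ 9.4415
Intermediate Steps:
g(T) = -4/7 (g(T) = -⅐*4 = -4/7)
b(a, X) = 3
f(y, C) = 64 (f(y, C) = (5 + 3)² = 8² = 64)
√((4*(-2 - 2))*(n(-1) + g(-1)) + f(65, 62)) = √((4*(-2 - 2))*(-1 - 4/7) + 64) = √((4*(-4))*(-11/7) + 64) = √(-16*(-11/7) + 64) = √(176/7 + 64) = √(624/7) = 4*√273/7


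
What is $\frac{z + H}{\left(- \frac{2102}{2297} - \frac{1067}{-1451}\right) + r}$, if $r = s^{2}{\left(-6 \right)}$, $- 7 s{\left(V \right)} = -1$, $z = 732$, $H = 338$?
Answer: $- \frac{17474641121}{2602310} \approx -6715.0$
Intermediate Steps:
$s{\left(V \right)} = \frac{1}{7}$ ($s{\left(V \right)} = \left(- \frac{1}{7}\right) \left(-1\right) = \frac{1}{7}$)
$r = \frac{1}{49}$ ($r = \left(\frac{1}{7}\right)^{2} = \frac{1}{49} \approx 0.020408$)
$\frac{z + H}{\left(- \frac{2102}{2297} - \frac{1067}{-1451}\right) + r} = \frac{732 + 338}{\left(- \frac{2102}{2297} - \frac{1067}{-1451}\right) + \frac{1}{49}} = \frac{1070}{\left(\left(-2102\right) \frac{1}{2297} - - \frac{1067}{1451}\right) + \frac{1}{49}} = \frac{1070}{\left(- \frac{2102}{2297} + \frac{1067}{1451}\right) + \frac{1}{49}} = \frac{1070}{- \frac{599103}{3332947} + \frac{1}{49}} = \frac{1070}{- \frac{26023100}{163314403}} = 1070 \left(- \frac{163314403}{26023100}\right) = - \frac{17474641121}{2602310}$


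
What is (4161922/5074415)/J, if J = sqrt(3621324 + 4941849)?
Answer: 4161922*sqrt(8563173)/43453093518795 ≈ 0.00028028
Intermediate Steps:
J = sqrt(8563173) ≈ 2926.3
(4161922/5074415)/J = (4161922/5074415)/(sqrt(8563173)) = (4161922*(1/5074415))*(sqrt(8563173)/8563173) = 4161922*(sqrt(8563173)/8563173)/5074415 = 4161922*sqrt(8563173)/43453093518795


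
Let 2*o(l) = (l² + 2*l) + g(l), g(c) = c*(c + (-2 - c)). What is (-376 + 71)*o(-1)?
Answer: -305/2 ≈ -152.50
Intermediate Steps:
g(c) = -2*c (g(c) = c*(-2) = -2*c)
o(l) = l²/2 (o(l) = ((l² + 2*l) - 2*l)/2 = l²/2)
(-376 + 71)*o(-1) = (-376 + 71)*((½)*(-1)²) = -305/2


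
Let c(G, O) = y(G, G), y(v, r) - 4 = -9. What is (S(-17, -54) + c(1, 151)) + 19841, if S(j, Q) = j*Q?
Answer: 20754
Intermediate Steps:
y(v, r) = -5 (y(v, r) = 4 - 9 = -5)
c(G, O) = -5
S(j, Q) = Q*j
(S(-17, -54) + c(1, 151)) + 19841 = (-54*(-17) - 5) + 19841 = (918 - 5) + 19841 = 913 + 19841 = 20754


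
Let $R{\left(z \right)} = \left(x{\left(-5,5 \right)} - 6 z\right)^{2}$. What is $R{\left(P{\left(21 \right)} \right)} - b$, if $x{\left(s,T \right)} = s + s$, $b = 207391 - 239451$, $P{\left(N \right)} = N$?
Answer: $50556$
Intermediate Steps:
$b = -32060$ ($b = 207391 - 239451 = -32060$)
$x{\left(s,T \right)} = 2 s$
$R{\left(z \right)} = \left(-10 - 6 z\right)^{2}$ ($R{\left(z \right)} = \left(2 \left(-5\right) - 6 z\right)^{2} = \left(-10 - 6 z\right)^{2}$)
$R{\left(P{\left(21 \right)} \right)} - b = 4 \left(5 + 3 \cdot 21\right)^{2} - -32060 = 4 \left(5 + 63\right)^{2} + 32060 = 4 \cdot 68^{2} + 32060 = 4 \cdot 4624 + 32060 = 18496 + 32060 = 50556$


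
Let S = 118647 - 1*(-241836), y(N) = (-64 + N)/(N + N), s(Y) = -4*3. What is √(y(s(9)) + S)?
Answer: √12977502/6 ≈ 600.41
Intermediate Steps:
s(Y) = -12
y(N) = (-64 + N)/(2*N) (y(N) = (-64 + N)/((2*N)) = (-64 + N)*(1/(2*N)) = (-64 + N)/(2*N))
S = 360483 (S = 118647 + 241836 = 360483)
√(y(s(9)) + S) = √((½)*(-64 - 12)/(-12) + 360483) = √((½)*(-1/12)*(-76) + 360483) = √(19/6 + 360483) = √(2162917/6) = √12977502/6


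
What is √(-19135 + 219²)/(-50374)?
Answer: -√28826/50374 ≈ -0.0033704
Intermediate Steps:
√(-19135 + 219²)/(-50374) = √(-19135 + 47961)*(-1/50374) = √28826*(-1/50374) = -√28826/50374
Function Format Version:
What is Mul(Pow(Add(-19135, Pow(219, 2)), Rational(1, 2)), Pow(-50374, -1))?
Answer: Mul(Rational(-1, 50374), Pow(28826, Rational(1, 2))) ≈ -0.0033704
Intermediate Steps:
Mul(Pow(Add(-19135, Pow(219, 2)), Rational(1, 2)), Pow(-50374, -1)) = Mul(Pow(Add(-19135, 47961), Rational(1, 2)), Rational(-1, 50374)) = Mul(Pow(28826, Rational(1, 2)), Rational(-1, 50374)) = Mul(Rational(-1, 50374), Pow(28826, Rational(1, 2)))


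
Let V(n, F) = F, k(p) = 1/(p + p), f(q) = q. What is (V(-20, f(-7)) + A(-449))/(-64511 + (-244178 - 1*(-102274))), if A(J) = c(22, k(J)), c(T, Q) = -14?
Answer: 7/68805 ≈ 0.00010174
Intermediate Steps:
k(p) = 1/(2*p)
A(J) = -14
(V(-20, f(-7)) + A(-449))/(-64511 + (-244178 - 1*(-102274))) = (-7 - 14)/(-64511 + (-244178 - 1*(-102274))) = -21/(-64511 + (-244178 + 102274)) = -21/(-64511 - 141904) = -21/(-206415) = -21*(-1/206415) = 7/68805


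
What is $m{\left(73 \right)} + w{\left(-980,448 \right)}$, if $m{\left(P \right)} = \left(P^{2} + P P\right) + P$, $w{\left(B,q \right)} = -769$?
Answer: $9962$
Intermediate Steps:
$m{\left(P \right)} = P + 2 P^{2}$ ($m{\left(P \right)} = \left(P^{2} + P^{2}\right) + P = 2 P^{2} + P = P + 2 P^{2}$)
$m{\left(73 \right)} + w{\left(-980,448 \right)} = 73 \left(1 + 2 \cdot 73\right) - 769 = 73 \left(1 + 146\right) - 769 = 73 \cdot 147 - 769 = 10731 - 769 = 9962$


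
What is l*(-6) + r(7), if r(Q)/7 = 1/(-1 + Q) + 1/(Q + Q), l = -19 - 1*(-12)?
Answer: 131/3 ≈ 43.667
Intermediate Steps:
l = -7 (l = -19 + 12 = -7)
r(Q) = 7/(-1 + Q) + 7/(2*Q) (r(Q) = 7*(1/(-1 + Q) + 1/(Q + Q)) = 7*(1/(-1 + Q) + 1/(2*Q)) = 7/(-1 + Q) + 7/(2*Q))
l*(-6) + r(7) = -7*(-6) + (7/2)*(-1 + 3*7)/(7*(-1 + 7)) = 42 + (7/2)*(⅐)*(-1 + 21)/6 = 42 + (7/2)*(⅐)*(⅙)*20 = 42 + 5/3 = 131/3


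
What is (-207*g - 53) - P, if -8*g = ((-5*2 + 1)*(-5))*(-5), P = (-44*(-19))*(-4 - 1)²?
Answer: -214199/8 ≈ -26775.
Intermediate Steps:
P = 20900 (P = 836*(-5)² = 836*25 = 20900)
g = 225/8 (g = -(-5*2 + 1)*(-5)*(-5)/8 = -(-10 + 1)*(-5)*(-5)/8 = -(-9*(-5))*(-5)/8 = -45*(-5)/8 = -⅛*(-225) = 225/8 ≈ 28.125)
(-207*g - 53) - P = (-207*225/8 - 53) - 1*20900 = (-46575/8 - 53) - 20900 = -46999/8 - 20900 = -214199/8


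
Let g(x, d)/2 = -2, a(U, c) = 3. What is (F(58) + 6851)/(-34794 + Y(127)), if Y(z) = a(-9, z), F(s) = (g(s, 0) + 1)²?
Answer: -6860/34791 ≈ -0.19718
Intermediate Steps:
g(x, d) = -4 (g(x, d) = 2*(-2) = -4)
F(s) = 9 (F(s) = (-4 + 1)² = (-3)² = 9)
Y(z) = 3
(F(58) + 6851)/(-34794 + Y(127)) = (9 + 6851)/(-34794 + 3) = 6860/(-34791) = 6860*(-1/34791) = -6860/34791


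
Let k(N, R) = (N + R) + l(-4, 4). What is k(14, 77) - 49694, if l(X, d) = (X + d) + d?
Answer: -49599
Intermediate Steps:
l(X, d) = X + 2*d
k(N, R) = 4 + N + R (k(N, R) = (N + R) + (-4 + 2*4) = (N + R) + (-4 + 8) = (N + R) + 4 = 4 + N + R)
k(14, 77) - 49694 = (4 + 14 + 77) - 49694 = 95 - 49694 = -49599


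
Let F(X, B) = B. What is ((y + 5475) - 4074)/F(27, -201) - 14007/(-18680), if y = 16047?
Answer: -107704411/1251560 ≈ -86.056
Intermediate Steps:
((y + 5475) - 4074)/F(27, -201) - 14007/(-18680) = ((16047 + 5475) - 4074)/(-201) - 14007/(-18680) = (21522 - 4074)*(-1/201) - 14007*(-1/18680) = 17448*(-1/201) + 14007/18680 = -5816/67 + 14007/18680 = -107704411/1251560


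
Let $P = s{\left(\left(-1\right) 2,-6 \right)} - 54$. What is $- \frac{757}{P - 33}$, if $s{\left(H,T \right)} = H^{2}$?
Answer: $\frac{757}{83} \approx 9.1205$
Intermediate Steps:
$P = -50$ ($P = \left(\left(-1\right) 2\right)^{2} - 54 = \left(-2\right)^{2} - 54 = 4 - 54 = -50$)
$- \frac{757}{P - 33} = - \frac{757}{-50 - 33} = - \frac{757}{-83} = \left(-757\right) \left(- \frac{1}{83}\right) = \frac{757}{83}$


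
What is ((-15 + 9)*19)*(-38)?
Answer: 4332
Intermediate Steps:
((-15 + 9)*19)*(-38) = -6*19*(-38) = -114*(-38) = 4332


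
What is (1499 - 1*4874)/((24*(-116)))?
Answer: 1125/928 ≈ 1.2123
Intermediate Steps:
(1499 - 1*4874)/((24*(-116))) = (1499 - 4874)/(-2784) = -3375*(-1/2784) = 1125/928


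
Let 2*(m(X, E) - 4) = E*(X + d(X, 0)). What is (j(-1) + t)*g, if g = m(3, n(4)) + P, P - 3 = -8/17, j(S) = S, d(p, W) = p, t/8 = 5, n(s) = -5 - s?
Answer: -13572/17 ≈ -798.35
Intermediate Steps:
t = 40 (t = 8*5 = 40)
m(X, E) = 4 + E*X (m(X, E) = 4 + (E*(X + X))/2 = 4 + (E*(2*X))/2 = 4 + (2*E*X)/2 = 4 + E*X)
P = 43/17 (P = 3 - 8/17 = 43/17 ≈ 2.5294)
g = -348/17 (g = (4 + (-5 - 1*4)*3) + 43/17 = (4 + (-5 - 4)*3) + 43/17 = (4 - 9*3) + 43/17 = (4 - 27) + 43/17 = -23 + 43/17 = -348/17 ≈ -20.471)
(j(-1) + t)*g = (-1 + 40)*(-348/17) = 39*(-348/17) = -13572/17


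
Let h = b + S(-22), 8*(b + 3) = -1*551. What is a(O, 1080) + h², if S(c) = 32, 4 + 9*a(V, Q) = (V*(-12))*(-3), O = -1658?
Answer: -2904439/576 ≈ -5042.4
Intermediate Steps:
a(V, Q) = -4/9 + 4*V (a(V, Q) = -4/9 + ((V*(-12))*(-3))/9 = -4/9 + (-12*V*(-3))/9 = -4/9 + (36*V)/9 = -4/9 + 4*V)
b = -575/8 (b = -3 + (-1*551)/8 = -3 + (⅛)*(-551) = -3 - 551/8 = -575/8 ≈ -71.875)
h = -319/8 (h = -575/8 + 32 = -319/8 ≈ -39.875)
a(O, 1080) + h² = (-4/9 + 4*(-1658)) + (-319/8)² = (-4/9 - 6632) + 101761/64 = -59692/9 + 101761/64 = -2904439/576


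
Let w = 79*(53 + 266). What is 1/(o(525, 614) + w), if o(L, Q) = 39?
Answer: 1/25240 ≈ 3.9620e-5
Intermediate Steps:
w = 25201 (w = 79*319 = 25201)
1/(o(525, 614) + w) = 1/(39 + 25201) = 1/25240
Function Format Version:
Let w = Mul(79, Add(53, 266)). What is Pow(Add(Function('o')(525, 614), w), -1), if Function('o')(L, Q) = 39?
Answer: Rational(1, 25240) ≈ 3.9620e-5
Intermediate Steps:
w = 25201 (w = Mul(79, 319) = 25201)
Pow(Add(Function('o')(525, 614), w), -1) = Pow(Add(39, 25201), -1) = Pow(25240, -1) = Rational(1, 25240)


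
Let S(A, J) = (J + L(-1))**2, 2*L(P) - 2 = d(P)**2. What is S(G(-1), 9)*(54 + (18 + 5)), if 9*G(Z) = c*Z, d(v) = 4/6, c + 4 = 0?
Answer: 651728/81 ≈ 8046.0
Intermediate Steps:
c = -4 (c = -4 + 0 = -4)
d(v) = 2/3 (d(v) = 4*(1/6) = 2/3)
G(Z) = -4*Z/9 (G(Z) = (-4*Z)/9 = -4*Z/9)
L(P) = 11/9 (L(P) = 1 + (2/3)**2/2 = 1 + (1/2)*(4/9) = 1 + 2/9 = 11/9)
S(A, J) = (11/9 + J)**2 (S(A, J) = (J + 11/9)**2 = (11/9 + J)**2)
S(G(-1), 9)*(54 + (18 + 5)) = ((11 + 9*9)**2/81)*(54 + (18 + 5)) = ((11 + 81)**2/81)*(54 + 23) = ((1/81)*92**2)*77 = ((1/81)*8464)*77 = (8464/81)*77 = 651728/81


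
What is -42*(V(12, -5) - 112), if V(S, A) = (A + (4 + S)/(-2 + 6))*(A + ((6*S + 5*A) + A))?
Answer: 6258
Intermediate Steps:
V(S, A) = (6*S + 7*A)*(1 + A + S/4) (V(S, A) = (A + (4 + S)/4)*(A + ((5*A + 6*S) + A)) = (A + (4 + S)*(1/4))*(A + (6*A + 6*S)) = (A + (1 + S/4))*(6*S + 7*A) = (1 + A + S/4)*(6*S + 7*A) = (6*S + 7*A)*(1 + A + S/4))
-42*(V(12, -5) - 112) = -42*((6*12 + 7*(-5) + 7*(-5)**2 + (3/2)*12**2 + (31/4)*(-5)*12) - 112) = -42*((72 - 35 + 7*25 + (3/2)*144 - 465) - 112) = -42*((72 - 35 + 175 + 216 - 465) - 112) = -42*(-37 - 112) = -42*(-149) = 6258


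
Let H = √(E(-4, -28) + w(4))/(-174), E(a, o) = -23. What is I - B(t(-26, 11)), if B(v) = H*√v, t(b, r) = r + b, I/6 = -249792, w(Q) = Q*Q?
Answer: -1498752 - √105/174 ≈ -1.4988e+6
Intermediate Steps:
w(Q) = Q²
I = -1498752 (I = 6*(-249792) = -1498752)
H = -I*√7/174 (H = √(-23 + 4²)/(-174) = √(-23 + 16)*(-1/174) = √(-7)*(-1/174) = (I*√7)*(-1/174) = -I*√7/174 ≈ -0.015205*I)
t(b, r) = b + r
B(v) = -I*√7*√v/174 (B(v) = (-I*√7/174)*√v = -I*√7*√v/174)
I - B(t(-26, 11)) = -1498752 - (-1)*I*√7*√(-26 + 11)/174 = -1498752 - (-1)*I*√7*√(-15)/174 = -1498752 - (-1)*I*√7*I*√15/174 = -1498752 - √105/174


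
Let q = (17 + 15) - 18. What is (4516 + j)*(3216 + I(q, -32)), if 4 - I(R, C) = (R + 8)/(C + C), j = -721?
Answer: 391078545/32 ≈ 1.2221e+7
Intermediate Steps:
q = 14 (q = 32 - 18 = 14)
I(R, C) = 4 - (8 + R)/(2*C) (I(R, C) = 4 - (R + 8)/(C + C) = 4 - (8 + R)/(2*C))
(4516 + j)*(3216 + I(q, -32)) = (4516 - 721)*(3216 + (1/2)*(-8 - 1*14 + 8*(-32))/(-32)) = 3795*(3216 + (1/2)*(-1/32)*(-8 - 14 - 256)) = 3795*(3216 + (1/2)*(-1/32)*(-278)) = 3795*(3216 + 139/32) = 3795*(103051/32) = 391078545/32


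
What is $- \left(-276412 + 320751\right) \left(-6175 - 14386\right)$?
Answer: $911654179$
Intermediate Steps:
$- \left(-276412 + 320751\right) \left(-6175 - 14386\right) = - 44339 \left(-20561\right) = \left(-1\right) \left(-911654179\right) = 911654179$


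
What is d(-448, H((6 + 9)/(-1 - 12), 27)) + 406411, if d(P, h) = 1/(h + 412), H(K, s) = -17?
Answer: 160532346/395 ≈ 4.0641e+5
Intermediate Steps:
d(P, h) = 1/(412 + h)
d(-448, H((6 + 9)/(-1 - 12), 27)) + 406411 = 1/(412 - 17) + 406411 = 1/395 + 406411 = 160532346/395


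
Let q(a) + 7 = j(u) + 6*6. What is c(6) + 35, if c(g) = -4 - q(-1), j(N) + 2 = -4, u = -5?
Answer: 8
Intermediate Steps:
j(N) = -6 (j(N) = -2 - 4 = -6)
q(a) = 23 (q(a) = -7 + (-6 + 6*6) = -7 + (-6 + 36) = -7 + 30 = 23)
c(g) = -27 (c(g) = -4 - 1*23 = -4 - 23 = -27)
c(6) + 35 = -27 + 35 = 8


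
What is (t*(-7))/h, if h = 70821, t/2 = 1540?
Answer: -21560/70821 ≈ -0.30443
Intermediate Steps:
t = 3080 (t = 2*1540 = 3080)
(t*(-7))/h = (3080*(-7))/70821 = -21560*1/70821 = -21560/70821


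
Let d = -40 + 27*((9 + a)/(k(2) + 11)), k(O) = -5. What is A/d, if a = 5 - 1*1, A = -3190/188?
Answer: -1595/1739 ≈ -0.91719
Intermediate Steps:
A = -1595/94 (A = -3190*1/188 = -1595/94 ≈ -16.968)
a = 4 (a = 5 - 1 = 4)
d = 37/2 (d = -40 + 27*((9 + 4)/(-5 + 11)) = -40 + 27*(13/6) = -40 + 117/2 = 37/2 ≈ 18.500)
A/d = -1595/(94*37/2) = -1595/94*2/37 = -1595/1739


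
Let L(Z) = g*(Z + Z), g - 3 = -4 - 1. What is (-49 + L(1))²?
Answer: 2809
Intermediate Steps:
g = -2 (g = 3 + (-4 - 1) = 3 - 5 = -2)
L(Z) = -4*Z (L(Z) = -2*(Z + Z) = -4*Z)
(-49 + L(1))² = (-49 - 4*1)² = (-49 - 4)² = (-53)² = 2809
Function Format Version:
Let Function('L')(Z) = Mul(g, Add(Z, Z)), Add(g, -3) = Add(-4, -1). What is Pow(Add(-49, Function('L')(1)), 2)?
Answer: 2809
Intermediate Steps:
g = -2 (g = Add(3, Add(-4, -1)) = Add(3, -5) = -2)
Function('L')(Z) = Mul(-4, Z) (Function('L')(Z) = Mul(-2, Add(Z, Z)) = Mul(-2, Mul(2, Z)) = Mul(-4, Z))
Pow(Add(-49, Function('L')(1)), 2) = Pow(Add(-49, Mul(-4, 1)), 2) = Pow(Add(-49, -4), 2) = Pow(-53, 2) = 2809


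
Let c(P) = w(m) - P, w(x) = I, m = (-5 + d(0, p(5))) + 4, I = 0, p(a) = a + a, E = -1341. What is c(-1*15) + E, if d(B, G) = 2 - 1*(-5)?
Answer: -1326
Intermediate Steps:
p(a) = 2*a
d(B, G) = 7 (d(B, G) = 2 + 5 = 7)
m = 6 (m = (-5 + 7) + 4 = 2 + 4 = 6)
w(x) = 0
c(P) = -P (c(P) = 0 - P = -P)
c(-1*15) + E = -(-1)*15 - 1341 = -1*(-15) - 1341 = 15 - 1341 = -1326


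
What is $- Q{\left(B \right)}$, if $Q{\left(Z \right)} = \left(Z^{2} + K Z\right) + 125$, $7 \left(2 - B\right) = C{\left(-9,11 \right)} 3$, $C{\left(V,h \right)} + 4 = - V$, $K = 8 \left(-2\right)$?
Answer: $- \frac{6238}{49} \approx -127.31$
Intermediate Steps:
$K = -16$
$C{\left(V,h \right)} = -4 - V$
$B = - \frac{1}{7}$ ($B = 2 - \frac{\left(-4 - -9\right) 3}{7} = 2 - \frac{\left(-4 + 9\right) 3}{7} = 2 - \frac{5 \cdot 3}{7} = 2 - \frac{15}{7} = - \frac{1}{7} \approx -0.14286$)
$Q{\left(Z \right)} = 125 + Z^{2} - 16 Z$ ($Q{\left(Z \right)} = \left(Z^{2} - 16 Z\right) + 125 = 125 + Z^{2} - 16 Z$)
$- Q{\left(B \right)} = - (125 + \left(- \frac{1}{7}\right)^{2} - - \frac{16}{7}) = - (125 + \frac{1}{49} + \frac{16}{7}) = \left(-1\right) \frac{6238}{49} = - \frac{6238}{49}$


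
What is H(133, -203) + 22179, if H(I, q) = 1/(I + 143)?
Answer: 6121405/276 ≈ 22179.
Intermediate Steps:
H(I, q) = 1/(143 + I)
H(133, -203) + 22179 = 1/(143 + 133) + 22179 = 1/276 + 22179 = 6121405/276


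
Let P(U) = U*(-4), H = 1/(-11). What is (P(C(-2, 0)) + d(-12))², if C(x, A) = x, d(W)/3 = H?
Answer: 7225/121 ≈ 59.711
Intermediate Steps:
H = -1/11 (H = 1*(-1/11) = -1/11 ≈ -0.090909)
d(W) = -3/11 (d(W) = 3*(-1/11) = -3/11)
P(U) = -4*U
(P(C(-2, 0)) + d(-12))² = (-4*(-2) - 3/11)² = (8 - 3/11)² = (85/11)² = 7225/121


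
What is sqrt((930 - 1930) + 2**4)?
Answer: 2*I*sqrt(246) ≈ 31.369*I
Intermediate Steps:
sqrt((930 - 1930) + 2**4) = sqrt(-1000 + 16) = sqrt(-984) = 2*I*sqrt(246)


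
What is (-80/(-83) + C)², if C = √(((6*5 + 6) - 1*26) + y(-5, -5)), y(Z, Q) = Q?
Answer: 40845/6889 + 160*√5/83 ≈ 10.240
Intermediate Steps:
C = √5 (C = √(((6*5 + 6) - 1*26) - 5) = √(((30 + 6) - 26) - 5) = √((36 - 26) - 5) = √(10 - 5) = √5 ≈ 2.2361)
(-80/(-83) + C)² = (-80/(-83) + √5)² = (-80*(-1/83) + √5)² = (80/83 + √5)²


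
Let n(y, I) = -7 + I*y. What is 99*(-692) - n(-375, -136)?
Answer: -119501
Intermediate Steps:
99*(-692) - n(-375, -136) = 99*(-692) - (-7 - 136*(-375)) = -68508 - (-7 + 51000) = -68508 - 1*50993 = -68508 - 50993 = -119501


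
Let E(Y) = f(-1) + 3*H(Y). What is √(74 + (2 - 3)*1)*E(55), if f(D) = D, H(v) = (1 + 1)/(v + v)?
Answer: -52*√73/55 ≈ -8.0780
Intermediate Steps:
H(v) = 1/v (H(v) = 2/((2*v)) = 2*(1/(2*v)) = 1/v)
E(Y) = -1 + 3/Y
√(74 + (2 - 3)*1)*E(55) = √(74 + (2 - 3)*1)*((3 - 1*55)/55) = √(74 - 1*1)*((3 - 55)/55) = √(74 - 1)*((1/55)*(-52)) = √73*(-52/55) = -52*√73/55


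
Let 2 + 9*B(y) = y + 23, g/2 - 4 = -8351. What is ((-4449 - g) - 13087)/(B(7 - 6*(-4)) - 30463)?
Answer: 7578/274115 ≈ 0.027645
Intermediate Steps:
g = -16694 (g = 8 + 2*(-8351) = 8 - 16702 = -16694)
B(y) = 7/3 + y/9 (B(y) = -2/9 + (y + 23)/9 = -2/9 + (23 + y)/9 = -2/9 + (23/9 + y/9) = 7/3 + y/9)
((-4449 - g) - 13087)/(B(7 - 6*(-4)) - 30463) = ((-4449 - 1*(-16694)) - 13087)/((7/3 + (7 - 6*(-4))/9) - 30463) = ((-4449 + 16694) - 13087)/((7/3 + (7 + 24)/9) - 30463) = (12245 - 13087)/((7/3 + (⅑)*31) - 30463) = -842/((7/3 + 31/9) - 30463) = -842/(52/9 - 30463) = -842/(-274115/9) = -842*(-9/274115) = 7578/274115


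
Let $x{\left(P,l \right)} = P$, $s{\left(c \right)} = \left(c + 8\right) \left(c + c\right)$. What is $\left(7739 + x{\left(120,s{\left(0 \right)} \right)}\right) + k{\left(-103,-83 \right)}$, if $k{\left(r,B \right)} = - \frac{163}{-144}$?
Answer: $\frac{1131859}{144} \approx 7860.1$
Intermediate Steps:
$k{\left(r,B \right)} = \frac{163}{144}$ ($k{\left(r,B \right)} = \left(-163\right) \left(- \frac{1}{144}\right) = \frac{163}{144}$)
$s{\left(c \right)} = 2 c \left(8 + c\right)$ ($s{\left(c \right)} = \left(8 + c\right) 2 c = 2 c \left(8 + c\right)$)
$\left(7739 + x{\left(120,s{\left(0 \right)} \right)}\right) + k{\left(-103,-83 \right)} = \left(7739 + 120\right) + \frac{163}{144} = 7859 + \frac{163}{144} = \frac{1131859}{144}$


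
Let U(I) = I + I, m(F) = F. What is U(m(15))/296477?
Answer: 30/296477 ≈ 0.00010119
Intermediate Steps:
U(I) = 2*I
U(m(15))/296477 = (2*15)/296477 = 30*(1/296477) = 30/296477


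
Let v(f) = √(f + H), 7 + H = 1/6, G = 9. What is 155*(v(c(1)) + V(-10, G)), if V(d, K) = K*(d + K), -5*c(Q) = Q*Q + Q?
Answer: -1395 + 31*I*√6510/6 ≈ -1395.0 + 416.87*I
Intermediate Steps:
c(Q) = -Q/5 - Q²/5 (c(Q) = -(Q*Q + Q)/5 = -(Q² + Q)/5 = -(Q + Q²)/5 = -Q/5 - Q²/5)
H = -41/6 (H = -7 + 1/6 = -7 + ⅙ = -41/6 ≈ -6.8333)
V(d, K) = K*(K + d)
v(f) = √(-41/6 + f) (v(f) = √(f - 41/6) = √(-41/6 + f))
155*(v(c(1)) + V(-10, G)) = 155*(√(-246 + 36*(-⅕*1*(1 + 1)))/6 + 9*(9 - 10)) = 155*(√(-246 + 36*(-⅕*1*2))/6 + 9*(-1)) = 155*(√(-246 + 36*(-⅖))/6 - 9) = 155*(√(-246 - 72/5)/6 - 9) = 155*(√(-1302/5)/6 - 9) = 155*((I*√6510/5)/6 - 9) = 155*(I*√6510/30 - 9) = 155*(-9 + I*√6510/30) = -1395 + 31*I*√6510/6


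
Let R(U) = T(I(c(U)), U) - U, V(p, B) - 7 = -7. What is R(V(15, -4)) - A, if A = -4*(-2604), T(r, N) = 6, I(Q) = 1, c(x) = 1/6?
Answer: -10410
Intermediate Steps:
c(x) = 1/6
V(p, B) = 0 (V(p, B) = 7 - 7 = 0)
A = 10416
R(U) = 6 - U
R(V(15, -4)) - A = (6 - 1*0) - 1*10416 = (6 + 0) - 10416 = 6 - 10416 = -10410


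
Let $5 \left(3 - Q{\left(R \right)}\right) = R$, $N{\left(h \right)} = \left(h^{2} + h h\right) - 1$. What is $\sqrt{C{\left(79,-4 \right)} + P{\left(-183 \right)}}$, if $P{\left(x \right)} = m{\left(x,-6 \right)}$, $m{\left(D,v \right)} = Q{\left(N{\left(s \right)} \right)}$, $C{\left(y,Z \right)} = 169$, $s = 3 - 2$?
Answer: $\frac{\sqrt{4295}}{5} \approx 13.107$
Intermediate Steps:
$s = 1$
$N{\left(h \right)} = -1 + 2 h^{2}$ ($N{\left(h \right)} = \left(h^{2} + h^{2}\right) - 1 = 2 h^{2} - 1 = -1 + 2 h^{2}$)
$Q{\left(R \right)} = 3 - \frac{R}{5}$
$m{\left(D,v \right)} = \frac{14}{5}$ ($m{\left(D,v \right)} = 3 - \frac{-1 + 2 \cdot 1^{2}}{5} = 3 - \frac{-1 + 2 \cdot 1}{5} = 3 - \frac{-1 + 2}{5} = 3 - \frac{1}{5} = \frac{14}{5}$)
$P{\left(x \right)} = \frac{14}{5}$
$\sqrt{C{\left(79,-4 \right)} + P{\left(-183 \right)}} = \sqrt{169 + \frac{14}{5}} = \sqrt{\frac{859}{5}} = \frac{\sqrt{4295}}{5}$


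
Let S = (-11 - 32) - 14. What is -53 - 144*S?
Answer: 8155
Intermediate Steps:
S = -57 (S = -43 - 14 = -57)
-53 - 144*S = -53 - 144*(-57) = -53 + 8208 = 8155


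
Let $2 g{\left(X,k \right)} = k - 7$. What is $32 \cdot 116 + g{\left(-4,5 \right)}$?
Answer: $3711$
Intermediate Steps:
$g{\left(X,k \right)} = - \frac{7}{2} + \frac{k}{2}$ ($g{\left(X,k \right)} = \frac{k - 7}{2} = \frac{-7 + k}{2} = - \frac{7}{2} + \frac{k}{2}$)
$32 \cdot 116 + g{\left(-4,5 \right)} = 32 \cdot 116 + \left(- \frac{7}{2} + \frac{1}{2} \cdot 5\right) = 3712 + \left(- \frac{7}{2} + \frac{5}{2}\right) = 3712 - 1 = 3711$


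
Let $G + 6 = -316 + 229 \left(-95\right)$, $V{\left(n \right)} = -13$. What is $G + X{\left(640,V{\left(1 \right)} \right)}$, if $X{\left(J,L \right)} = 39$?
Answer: $-22038$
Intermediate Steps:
$G = -22077$ ($G = -6 + \left(-316 + 229 \left(-95\right)\right) = -6 - 22071 = -22077$)
$G + X{\left(640,V{\left(1 \right)} \right)} = -22077 + 39 = -22038$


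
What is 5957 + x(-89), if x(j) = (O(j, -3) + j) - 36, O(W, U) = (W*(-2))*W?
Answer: -10010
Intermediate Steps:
O(W, U) = -2*W² (O(W, U) = (-2*W)*W = -2*W²)
x(j) = -36 + j - 2*j² (x(j) = (-2*j² + j) - 36 = (j - 2*j²) - 36 = -36 + j - 2*j²)
5957 + x(-89) = 5957 + (-36 - 89 - 2*(-89)²) = 5957 + (-36 - 89 - 2*7921) = 5957 + (-36 - 89 - 15842) = 5957 - 15967 = -10010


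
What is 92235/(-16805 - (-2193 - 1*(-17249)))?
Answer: -92235/31861 ≈ -2.8949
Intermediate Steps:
92235/(-16805 - (-2193 - 1*(-17249))) = 92235/(-16805 - (-2193 + 17249)) = 92235/(-16805 - 1*15056) = 92235/(-16805 - 15056) = 92235/(-31861) = 92235*(-1/31861) = -92235/31861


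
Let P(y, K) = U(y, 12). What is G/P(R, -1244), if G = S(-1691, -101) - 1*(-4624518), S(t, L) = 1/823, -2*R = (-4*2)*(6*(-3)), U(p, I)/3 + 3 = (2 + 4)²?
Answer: 3805978315/81477 ≈ 46712.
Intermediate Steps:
U(p, I) = 99 (U(p, I) = -9 + 3*(2 + 4)² = -9 + 3*6² = -9 + 3*36 = -9 + 108 = 99)
R = -72 (R = -(-4*2)*6*(-3)/2 = -(-4)*(-18) = -½*144 = -72)
S(t, L) = 1/823
P(y, K) = 99
G = 3805978315/823 (G = 1/823 - 1*(-4624518) = 1/823 + 4624518 = 3805978315/823 ≈ 4.6245e+6)
G/P(R, -1244) = (3805978315/823)/99 = (3805978315/823)*(1/99) = 3805978315/81477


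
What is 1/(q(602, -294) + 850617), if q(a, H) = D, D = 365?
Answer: 1/850982 ≈ 1.1751e-6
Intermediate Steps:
q(a, H) = 365
1/(q(602, -294) + 850617) = 1/(365 + 850617) = 1/850982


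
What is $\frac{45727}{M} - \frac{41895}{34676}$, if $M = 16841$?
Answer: $\frac{80006887}{53088956} \approx 1.507$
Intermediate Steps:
$\frac{45727}{M} - \frac{41895}{34676} = \frac{45727}{16841} - \frac{41895}{34676} = 45727 \cdot \frac{1}{16841} - \frac{41895}{34676} = \frac{4157}{1531} - \frac{41895}{34676} = \frac{80006887}{53088956}$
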